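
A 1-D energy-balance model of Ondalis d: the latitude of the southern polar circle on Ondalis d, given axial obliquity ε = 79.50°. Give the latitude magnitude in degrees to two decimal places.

The polar circle is the lowest latitude that experiences at least one full rotation of continuous darkness at the northern-summer solstice; it lies at |ϕ| = 90° − ε = 90° − 79.50° = 10.50°.

10.50°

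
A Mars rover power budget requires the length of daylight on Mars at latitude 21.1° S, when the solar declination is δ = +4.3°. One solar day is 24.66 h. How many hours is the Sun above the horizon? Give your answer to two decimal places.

cos H₀ = −tan φ · tan δ = −tan(-21.1°) × tan(+4.300°) = 0.0290, so H₀ = 1.5418 rad = 88.34°.
Daylight = 2H₀/(2π) × 24.66 h = (1.5418/π) × 24.66 = 12.10 h.

12.10 h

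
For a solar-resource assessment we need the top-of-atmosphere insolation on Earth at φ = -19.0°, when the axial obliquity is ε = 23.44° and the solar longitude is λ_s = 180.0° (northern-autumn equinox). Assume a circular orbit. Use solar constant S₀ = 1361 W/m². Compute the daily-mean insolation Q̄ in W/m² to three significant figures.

Q̄ ≈ 410 W/m²

Solar declination: sin δ = sin ε · sin λ_s = sin 23.44° × sin 180.0° = 0.00000, so δ = +0.000°.
cos H₀ = −tan(-19.0°) tan(+0.000°) = 0.0000, H₀ = 1.5708 rad.
Bracket: H₀ sin φ sin δ + cos φ cos δ sin H₀ = 1.5708×-0.32557×0.00000 + 0.94552×1.00000×1.00000 = -0.000000 + 0.945520 = 0.945520.
Q̄ = (S₀/π) × [bracket] = (1361/π) × 0.945520 = 409.6 W/m².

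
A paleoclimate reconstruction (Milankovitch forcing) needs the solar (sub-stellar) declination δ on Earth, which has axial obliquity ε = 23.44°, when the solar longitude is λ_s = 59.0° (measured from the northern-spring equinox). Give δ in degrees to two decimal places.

δ = +19.94°

sin δ = sin ε · sin λ_s = sin 23.44° × sin 59.0° = 0.340971.
δ = arcsin(0.340971) = +19.94°.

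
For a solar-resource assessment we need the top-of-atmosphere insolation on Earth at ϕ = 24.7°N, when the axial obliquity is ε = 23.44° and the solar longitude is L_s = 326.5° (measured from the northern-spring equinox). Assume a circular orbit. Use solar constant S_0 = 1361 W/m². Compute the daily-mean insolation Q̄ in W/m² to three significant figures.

Solar declination: sin δ = sin ε · sin L_s = sin 23.44° × sin 326.5° = -0.21955, so δ = -12.683°.
cos h₀ = −tan(+24.7°) tan(-12.683°) = 0.1035, h₀ = 1.4671 rad.
Bracket: h₀ sin ϕ sin δ + cos ϕ cos δ sin h₀ = 1.4671×0.41787×-0.21955 + 0.90851×0.97560×0.99463 = -0.134597 + 0.881583 = 0.746986.
Q̄ = (S_0/π) × [bracket] = (1361/π) × 0.746986 = 323.6 W/m².

Q̄ ≈ 324 W/m²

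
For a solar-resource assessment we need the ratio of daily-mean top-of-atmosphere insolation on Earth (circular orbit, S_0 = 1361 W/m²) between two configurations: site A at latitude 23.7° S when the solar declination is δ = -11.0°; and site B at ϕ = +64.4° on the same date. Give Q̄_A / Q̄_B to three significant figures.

Q̄_A / Q̄_B ≈ 5.40

— Configuration A (ϕ=-23.7°):
cos h₀ = −tan(-23.7°) tan(-11.000°) = -0.0853, h₀ = 1.6562 rad.
Bracket: h₀ sin ϕ sin δ + cos ϕ cos δ sin h₀ = 1.6562×-0.40195×-0.19081 + 0.91566×0.98163×0.99635 = 0.127024 + 0.895559 = 1.022583.
Q̄ = (S_0/π) × [bracket] = (1361/π) × 1.022583 = 443.00 W/m².
— Configuration B (ϕ=+64.4°):
cos h₀ = −tan(+64.4°) tan(-11.000°) = 0.4057, h₀ = 1.1530 rad.
Bracket: h₀ sin ϕ sin δ + cos ϕ cos δ sin h₀ = 1.1530×0.90183×-0.19081 + 0.43209×0.98163×0.91400 = -0.198406 + 0.387675 = 0.189269.
Q̄ = (S_0/π) × [bracket] = (1361/π) × 0.189269 = 81.995 W/m².
Ratio Q̄_A / Q̄_B = 443.00 / 81.995 = 5.403.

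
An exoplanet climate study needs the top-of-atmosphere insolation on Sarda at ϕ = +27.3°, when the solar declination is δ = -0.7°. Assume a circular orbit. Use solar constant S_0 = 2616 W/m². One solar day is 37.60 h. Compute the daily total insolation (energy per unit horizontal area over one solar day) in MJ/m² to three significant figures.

99.2 MJ/m²

cos h₀ = −tan(+27.3°) tan(-0.700°) = 0.0063, h₀ = 1.5645 rad.
Bracket: h₀ sin ϕ sin δ + cos ϕ cos δ sin h₀ = 1.5645×0.45865×-0.01222 + 0.88862×0.99993×0.99998 = -0.008769 + 0.888540 = 0.879771.
Q̄ = (S_0/π) × [bracket] = (2616/π) × 0.879771 = 732.58 W/m².
Daily total = Q̄ × 37.60 h × 3600 s/h = 732.58 × 37.60 × 3600 / 10⁶ = 99.16 MJ/m².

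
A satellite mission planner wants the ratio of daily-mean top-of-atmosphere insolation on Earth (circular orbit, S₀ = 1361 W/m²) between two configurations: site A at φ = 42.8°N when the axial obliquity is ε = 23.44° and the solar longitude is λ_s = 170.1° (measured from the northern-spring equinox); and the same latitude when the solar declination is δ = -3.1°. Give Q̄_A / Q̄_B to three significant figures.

— Configuration A (φ=+42.8°):
Solar declination: sin δ = sin ε · sin λ_s = sin 23.44° × sin 170.1° = 0.06839, so δ = +3.922°.
cos H₀ = −tan(+42.8°) tan(+3.922°) = -0.0635, H₀ = 1.6343 rad.
Bracket: H₀ sin φ sin δ + cos φ cos δ sin H₀ = 1.6343×0.67944×0.06839 + 0.73373×0.99766×0.99798 = 0.075941 + 0.730534 = 0.806475.
Q̄ = (S₀/π) × [bracket] = (1361/π) × 0.806475 = 349.38 W/m².
— Configuration B (φ=+42.8°):
cos H₀ = −tan(+42.8°) tan(-3.100°) = 0.0502, H₀ = 1.5206 rad.
Bracket: H₀ sin φ sin δ + cos φ cos δ sin H₀ = 1.5206×0.67944×-0.05408 + 0.73373×0.99854×0.99874 = -0.055873 + 0.731736 = 0.675863.
Q̄ = (S₀/π) × [bracket] = (1361/π) × 0.675863 = 292.80 W/m².
Ratio Q̄_A / Q̄_B = 349.38 / 292.80 = 1.193.

Q̄_A / Q̄_B ≈ 1.19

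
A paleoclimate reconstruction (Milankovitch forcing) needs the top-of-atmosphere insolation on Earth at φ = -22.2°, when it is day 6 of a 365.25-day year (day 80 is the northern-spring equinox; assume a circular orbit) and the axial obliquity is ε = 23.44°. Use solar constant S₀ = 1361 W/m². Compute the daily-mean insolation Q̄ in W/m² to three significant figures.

Solar longitude: λ_s = 360° × (6 − 80)/365.25 = -72.936°, i.e. -72.936° + 360° = 287.064°.
sin δ = sin 23.44° × sin 287.064° = -0.38028, so δ = -22.351°.
cos H₀ = −tan(-22.2°) tan(-22.351°) = -0.1678, H₀ = 1.7394 rad.
Bracket: H₀ sin φ sin δ + cos φ cos δ sin H₀ = 1.7394×-0.37784×-0.38028 + 0.92587×0.92487×0.98582 = 0.249926 + 0.844167 = 1.094093.
Q̄ = (S₀/π) × [bracket] = (1361/π) × 1.094093 = 474.0 W/m².

Q̄ ≈ 474 W/m²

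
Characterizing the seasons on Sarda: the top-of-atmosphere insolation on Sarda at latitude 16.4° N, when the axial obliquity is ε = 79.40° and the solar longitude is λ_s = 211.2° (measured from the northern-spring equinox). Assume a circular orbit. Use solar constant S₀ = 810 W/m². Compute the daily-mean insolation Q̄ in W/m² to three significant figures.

Q̄ ≈ 158 W/m²

Solar declination: sin δ = sin ε · sin λ_s = sin 79.40° × sin 211.2° = -0.50919, so δ = -30.610°.
cos H₀ = −tan(+16.4°) tan(-30.610°) = 0.1741, H₀ = 1.3958 rad.
Bracket: H₀ sin φ sin δ + cos φ cos δ sin H₀ = 1.3958×0.28234×-0.50919 + 0.95931×0.86066×0.98472 = -0.200667 + 0.813024 = 0.612357.
Q̄ = (S₀/π) × [bracket] = (810/π) × 0.612357 = 157.9 W/m².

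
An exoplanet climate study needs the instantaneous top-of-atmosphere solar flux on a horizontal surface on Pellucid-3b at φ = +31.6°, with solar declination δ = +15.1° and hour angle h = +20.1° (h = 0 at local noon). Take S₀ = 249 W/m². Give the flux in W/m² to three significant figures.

cos θ_z = sin φ sin δ + cos φ cos δ cos h = 0.136501 + 0.772235 = 0.908736.
Flux = S₀ · cos θ_z = 249 × 0.908736 = 226.3 W/m².

226 W/m²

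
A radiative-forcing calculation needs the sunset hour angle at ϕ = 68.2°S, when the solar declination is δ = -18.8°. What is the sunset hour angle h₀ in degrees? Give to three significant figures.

cos h₀ = −tan ϕ · tan δ = −tan(-68.2°) × tan(-18.800°) = -0.8511, so h₀ = 2.5889 rad = 148.33°.

h₀ = 148°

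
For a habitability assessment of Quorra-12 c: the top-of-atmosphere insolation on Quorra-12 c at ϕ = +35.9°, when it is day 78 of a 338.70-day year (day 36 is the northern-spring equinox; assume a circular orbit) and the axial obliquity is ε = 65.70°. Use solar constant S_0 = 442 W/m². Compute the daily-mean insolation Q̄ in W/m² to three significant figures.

Q̄ ≈ 187 W/m²

Solar longitude: L_s = 360° × (78 − 36)/338.70 = 44.641°.
sin δ = sin 65.70° × sin 44.641° = 0.64041, so δ = +39.823°.
cos h₀ = −tan(+35.9°) tan(+39.823°) = -0.6036, h₀ = 2.2188 rad.
Bracket: h₀ sin ϕ sin δ + cos ϕ cos δ sin h₀ = 2.2188×0.58637×0.64041 + 0.81004×0.76803×0.79729 = 0.833198 + 0.496022 = 1.329220.
Q̄ = (S_0/π) × [bracket] = (442/π) × 1.329220 = 187.0 W/m².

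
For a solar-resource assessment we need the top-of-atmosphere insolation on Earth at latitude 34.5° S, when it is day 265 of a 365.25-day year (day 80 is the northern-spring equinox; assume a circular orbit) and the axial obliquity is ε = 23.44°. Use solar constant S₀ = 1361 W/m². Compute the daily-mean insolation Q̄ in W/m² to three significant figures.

Q̄ ≈ 363 W/m²

Solar longitude: λ_s = 360° × (265 − 80)/365.25 = 182.341°.
sin δ = sin 23.44° × sin 182.341° = -0.01625, so δ = -0.931°.
cos H₀ = −tan(-34.5°) tan(-0.931°) = -0.0112, H₀ = 1.5820 rad.
Bracket: H₀ sin φ sin δ + cos φ cos δ sin H₀ = 1.5820×-0.56641×-0.01625 + 0.82413×0.99987×0.99994 = 0.014561 + 0.823973 = 0.838534.
Q̄ = (S₀/π) × [bracket] = (1361/π) × 0.838534 = 363.3 W/m².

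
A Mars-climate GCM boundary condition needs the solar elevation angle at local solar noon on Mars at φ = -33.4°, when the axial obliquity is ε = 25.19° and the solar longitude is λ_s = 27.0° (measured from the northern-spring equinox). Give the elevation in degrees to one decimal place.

45.5°

Solar declination: sin δ = sin ε · sin λ_s = sin 25.19° × sin 27.0° = 0.19323, so δ = +11.141°.
At local noon the hour angle is zero, so the zenith angle equals |φ − δ| = |-33.4° − (+11.141°)| = 44.541°.
Elevation = 90° − 44.541° = 45.5°.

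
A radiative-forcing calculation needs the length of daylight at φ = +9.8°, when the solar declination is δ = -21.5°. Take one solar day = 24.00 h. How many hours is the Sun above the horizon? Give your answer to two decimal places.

11.48 h

cos H₀ = −tan φ · tan δ = −tan(+9.8°) × tan(-21.500°) = 0.0680, so H₀ = 1.5027 rad = 86.10°.
Daylight = 2H₀/(2π) × 24.00 h = (1.5027/π) × 24.00 = 11.48 h.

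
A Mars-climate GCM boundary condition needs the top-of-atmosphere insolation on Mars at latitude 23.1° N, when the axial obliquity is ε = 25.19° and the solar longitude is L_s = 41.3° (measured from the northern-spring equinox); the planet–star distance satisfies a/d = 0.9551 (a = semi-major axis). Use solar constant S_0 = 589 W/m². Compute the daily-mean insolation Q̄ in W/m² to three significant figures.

Solar declination: sin δ = sin ε · sin L_s = sin 25.19° × sin 41.3° = 0.28091, so δ = +16.315°.
cos h₀ = −tan(+23.1°) tan(+16.315°) = -0.1248, h₀ = 1.6960 rad.
Bracket: h₀ sin ϕ sin δ + cos ϕ cos δ sin h₀ = 1.6960×0.39234×0.28091 + 0.91982×0.95973×0.99218 = 0.186920 + 0.875876 = 1.062796.
Inverse-square distance factor (a/d)² = 0.9551² = 0.912216.
Q̄ = (S_0/π) × 0.912216 × [bracket] = (589/π) × 0.912216 × 1.062796 = 181.8 W/m².

Q̄ ≈ 182 W/m²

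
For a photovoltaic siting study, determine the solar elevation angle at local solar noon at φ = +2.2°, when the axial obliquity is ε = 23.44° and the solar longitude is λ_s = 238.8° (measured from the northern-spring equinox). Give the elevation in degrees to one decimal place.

Solar declination: sin δ = sin ε · sin λ_s = sin 23.44° × sin 238.8° = -0.34025, so δ = -19.892°.
At local noon the hour angle is zero, so the zenith angle equals |φ − δ| = |+2.2° − (-19.892°)| = 22.092°.
Elevation = 90° − 22.092° = 67.9°.

67.9°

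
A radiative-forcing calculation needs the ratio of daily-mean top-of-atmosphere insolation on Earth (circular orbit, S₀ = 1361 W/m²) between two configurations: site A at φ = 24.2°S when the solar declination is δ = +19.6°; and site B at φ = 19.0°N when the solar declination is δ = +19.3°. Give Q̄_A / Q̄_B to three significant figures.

Q̄_A / Q̄_B ≈ 0.613

— Configuration A (φ=-24.2°):
cos H₀ = −tan(-24.2°) tan(+19.600°) = 0.1600, H₀ = 1.4101 rad.
Bracket: H₀ sin φ sin δ + cos φ cos δ sin H₀ = 1.4101×-0.40992×0.33545 + 0.91212×0.94206×0.98711 = -0.193900 + 0.848196 = 0.654296.
Q̄ = (S₀/π) × [bracket] = (1361/π) × 0.654296 = 283.45 W/m².
— Configuration B (φ=+19.0°):
cos H₀ = −tan(+19.0°) tan(+19.300°) = -0.1206, H₀ = 1.6917 rad.
Bracket: H₀ sin φ sin δ + cos φ cos δ sin H₀ = 1.6917×0.32557×0.33051 + 0.94552×0.94380×0.99270 = 0.182034 + 0.885867 = 1.067901.
Q̄ = (S₀/π) × [bracket] = (1361/π) × 1.067901 = 462.64 W/m².
Ratio Q̄_A / Q̄_B = 283.45 / 462.64 = 0.6127.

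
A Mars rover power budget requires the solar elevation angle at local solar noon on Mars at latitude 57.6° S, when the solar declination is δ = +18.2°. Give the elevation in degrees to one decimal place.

At local noon the hour angle is zero, so the zenith angle equals |φ − δ| = |-57.6° − (+18.200°)| = 75.800°.
Elevation = 90° − 75.800° = 14.2°.

14.2°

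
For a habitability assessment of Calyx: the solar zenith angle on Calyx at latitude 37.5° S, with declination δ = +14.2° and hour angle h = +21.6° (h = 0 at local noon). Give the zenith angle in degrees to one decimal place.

θ_z = 55.5°

cos θ_z = sin φ sin δ + cos φ cos δ cos h = -0.149334 + 0.715103 = 0.565769.
θ_z = arccos(0.565769) = 55.5°.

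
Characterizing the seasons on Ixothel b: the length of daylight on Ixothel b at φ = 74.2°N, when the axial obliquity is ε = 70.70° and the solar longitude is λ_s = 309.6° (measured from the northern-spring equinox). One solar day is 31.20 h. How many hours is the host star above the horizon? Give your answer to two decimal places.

0.00 h

Solar declination: sin δ = sin ε · sin λ_s = sin 70.70° × sin 309.6° = -0.72721, so δ = -46.653°.
cos H₀ = −tan φ · tan δ = 3.7440 ≥ 1, so the host star never rises (polar night) and H₀ = 0.
Daylight = 2H₀/(2π) × 31.20 h = (0.0000/π) × 31.20 = 0.00 h.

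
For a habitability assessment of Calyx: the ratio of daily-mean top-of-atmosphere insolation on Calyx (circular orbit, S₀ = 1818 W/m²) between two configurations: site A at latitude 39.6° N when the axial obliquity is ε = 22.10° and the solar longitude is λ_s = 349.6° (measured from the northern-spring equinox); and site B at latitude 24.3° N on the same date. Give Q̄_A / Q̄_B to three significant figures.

— Configuration A (φ=+39.6°):
Solar declination: sin δ = sin ε · sin λ_s = sin 22.10° × sin 349.6° = -0.06792, so δ = -3.894°.
cos H₀ = −tan(+39.6°) tan(-3.894°) = 0.0563, H₀ = 1.5145 rad.
Bracket: H₀ sin φ sin δ + cos φ cos δ sin H₀ = 1.5145×0.63742×-0.06792 + 0.77051×0.99769×0.99841 = -0.065568 + 0.767508 = 0.701940.
Q̄ = (S₀/π) × [bracket] = (1818/π) × 0.701940 = 406.20 W/m².
— Configuration B (φ=+24.3°):
cos H₀ = −tan(+24.3°) tan(-3.894°) = 0.0307, H₀ = 1.5401 rad.
Bracket: H₀ sin φ sin δ + cos φ cos δ sin H₀ = 1.5401×0.41151×-0.06792 + 0.91140×0.99769×0.99953 = -0.043045 + 0.908867 = 0.865822.
Q̄ = (S₀/π) × [bracket] = (1818/π) × 0.865822 = 501.04 W/m².
Ratio Q̄_A / Q̄_B = 406.20 / 501.04 = 0.8107.

Q̄_A / Q̄_B ≈ 0.811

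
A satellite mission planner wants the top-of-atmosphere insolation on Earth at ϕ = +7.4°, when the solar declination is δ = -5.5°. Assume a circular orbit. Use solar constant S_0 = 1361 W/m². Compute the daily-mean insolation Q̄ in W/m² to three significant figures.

Q̄ ≈ 419 W/m²

cos h₀ = −tan(+7.4°) tan(-5.500°) = 0.0125, h₀ = 1.5583 rad.
Bracket: h₀ sin ϕ sin δ + cos ϕ cos δ sin h₀ = 1.5583×0.12880×-0.09585 + 0.99167×0.99540×0.99992 = -0.019238 + 0.987029 = 0.967791.
Q̄ = (S_0/π) × [bracket] = (1361/π) × 0.967791 = 419.3 W/m².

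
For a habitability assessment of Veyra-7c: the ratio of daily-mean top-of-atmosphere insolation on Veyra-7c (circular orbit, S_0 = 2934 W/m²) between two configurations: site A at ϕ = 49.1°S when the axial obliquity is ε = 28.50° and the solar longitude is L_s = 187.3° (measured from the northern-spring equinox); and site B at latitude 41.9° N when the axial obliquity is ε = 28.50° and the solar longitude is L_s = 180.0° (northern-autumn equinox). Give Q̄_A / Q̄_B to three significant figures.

— Configuration A (ϕ=-49.1°):
Solar declination: sin δ = sin ε · sin L_s = sin 28.50° × sin 187.3° = -0.06063, so δ = -3.476°.
cos h₀ = −tan(-49.1°) tan(-3.476°) = -0.0701, h₀ = 1.6410 rad.
Bracket: h₀ sin ϕ sin δ + cos ϕ cos δ sin h₀ = 1.6410×-0.75585×-0.06063 + 0.65474×0.99816×0.99754 = 0.075202 + 0.651928 = 0.727130.
Q̄ = (S_0/π) × [bracket] = (2934/π) × 0.727130 = 679.08 W/m².
— Configuration B (ϕ=+41.9°):
Solar declination: sin δ = sin ε · sin L_s = sin 28.50° × sin 180.0° = 0.00000, so δ = +0.000°.
cos h₀ = −tan(+41.9°) tan(+0.000°) = -0.0000, h₀ = 1.5708 rad.
Bracket: h₀ sin ϕ sin δ + cos ϕ cos δ sin h₀ = 1.5708×0.66783×0.00000 + 0.74431×1.00000×1.00000 = 0.000000 + 0.744310 = 0.744310.
Q̄ = (S_0/π) × [bracket] = (2934/π) × 0.744310 = 695.13 W/m².
Ratio Q̄_A / Q̄_B = 679.08 / 695.13 = 0.9769.

Q̄_A / Q̄_B ≈ 0.977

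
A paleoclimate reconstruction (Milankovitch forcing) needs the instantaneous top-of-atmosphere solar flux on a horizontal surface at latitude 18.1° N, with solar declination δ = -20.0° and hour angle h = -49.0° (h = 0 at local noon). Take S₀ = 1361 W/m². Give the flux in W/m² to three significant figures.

cos θ_z = sin φ sin δ + cos φ cos δ cos h = -0.106258 + 0.585987 = 0.479729.
Flux = S₀ · cos θ_z = 1361 × 0.479729 = 652.9 W/m².

653 W/m²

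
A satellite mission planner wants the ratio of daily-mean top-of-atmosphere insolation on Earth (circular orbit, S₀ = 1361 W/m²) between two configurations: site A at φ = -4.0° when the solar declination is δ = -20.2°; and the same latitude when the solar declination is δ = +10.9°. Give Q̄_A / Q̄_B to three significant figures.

Q̄_A / Q̄_B ≈ 1.02

— Configuration A (φ=-4.0°):
cos H₀ = −tan(-4.0°) tan(-20.200°) = -0.0257, H₀ = 1.5965 rad.
Bracket: H₀ sin φ sin δ + cos φ cos δ sin H₀ = 1.5965×-0.06976×-0.34530 + 0.99756×0.93849×0.99967 = 0.038457 + 0.935891 = 0.974348.
Q̄ = (S₀/π) × [bracket] = (1361/π) × 0.974348 = 422.11 W/m².
— Configuration B (φ=-4.0°):
cos H₀ = −tan(-4.0°) tan(+10.900°) = 0.0135, H₀ = 1.5573 rad.
Bracket: H₀ sin φ sin δ + cos φ cos δ sin H₀ = 1.5573×-0.06976×0.18910 + 0.99756×0.98196×0.99991 = -0.020543 + 0.979476 = 0.958933.
Q̄ = (S₀/π) × [bracket] = (1361/π) × 0.958933 = 415.43 W/m².
Ratio Q̄_A / Q̄_B = 422.11 / 415.43 = 1.016.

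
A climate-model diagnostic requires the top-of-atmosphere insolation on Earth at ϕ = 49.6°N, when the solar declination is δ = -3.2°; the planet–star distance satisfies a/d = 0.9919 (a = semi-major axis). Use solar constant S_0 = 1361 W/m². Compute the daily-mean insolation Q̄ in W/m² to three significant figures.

Q̄ ≈ 248 W/m²

cos h₀ = −tan(+49.6°) tan(-3.200°) = 0.0657, h₀ = 1.5051 rad.
Bracket: h₀ sin ϕ sin δ + cos ϕ cos δ sin h₀ = 1.5051×0.76154×-0.05582 + 0.64812×0.99844×0.99784 = -0.063981 + 0.645711 = 0.581730.
Inverse-square distance factor (a/d)² = 0.9919² = 0.983866.
Q̄ = (S_0/π) × 0.983866 × [bracket] = (1361/π) × 0.983866 × 0.581730 = 248.0 W/m².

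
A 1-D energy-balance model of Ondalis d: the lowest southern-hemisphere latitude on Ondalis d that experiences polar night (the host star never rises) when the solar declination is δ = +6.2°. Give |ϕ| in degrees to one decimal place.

|ϕ| = 83.8°

Polar night requires cos h₀ = −tan ϕ tan δ ≥ 1, i.e. tan ϕ tan δ ≤ −1.
The boundary is |tan ϕ| · |tan δ| = 1, so |ϕ| = 90° − |δ| = 90° − 6.2° = 83.8° in the southern hemisphere.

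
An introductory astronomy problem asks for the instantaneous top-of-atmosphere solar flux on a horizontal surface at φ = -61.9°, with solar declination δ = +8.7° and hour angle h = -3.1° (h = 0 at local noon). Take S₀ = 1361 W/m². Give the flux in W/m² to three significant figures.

451 W/m²

cos θ_z = sin φ sin δ + cos φ cos δ cos h = -0.133431 + 0.464911 = 0.331480.
Flux = S₀ · cos θ_z = 1361 × 0.331480 = 451.1 W/m².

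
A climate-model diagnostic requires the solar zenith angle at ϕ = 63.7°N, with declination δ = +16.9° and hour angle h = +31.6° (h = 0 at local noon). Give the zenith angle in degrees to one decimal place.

cos θ_z = sin ϕ sin δ + cos ϕ cos δ cos h = 0.260611 + 0.361078 = 0.621689.
θ_z = arccos(0.621689) = 51.6°.

θ_z = 51.6°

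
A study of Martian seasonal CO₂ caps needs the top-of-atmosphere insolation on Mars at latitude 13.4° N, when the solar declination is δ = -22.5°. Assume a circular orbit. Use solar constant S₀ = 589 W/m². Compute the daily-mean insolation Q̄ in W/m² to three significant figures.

Q̄ ≈ 143 W/m²

cos H₀ = −tan(+13.4°) tan(-22.500°) = 0.0987, H₀ = 1.4720 rad.
Bracket: H₀ sin φ sin δ + cos φ cos δ sin H₀ = 1.4720×0.23175×-0.38268 + 0.97278×0.92388×0.99512 = -0.130546 + 0.894346 = 0.763800.
Q̄ = (S₀/π) × [bracket] = (589/π) × 0.763800 = 143.2 W/m².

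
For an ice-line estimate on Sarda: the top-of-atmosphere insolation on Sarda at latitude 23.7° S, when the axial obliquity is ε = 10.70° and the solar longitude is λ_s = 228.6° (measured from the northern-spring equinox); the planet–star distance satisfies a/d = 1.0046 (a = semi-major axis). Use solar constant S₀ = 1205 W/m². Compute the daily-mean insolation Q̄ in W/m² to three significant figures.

Solar declination: sin δ = sin ε · sin λ_s = sin 10.70° × sin 228.6° = -0.13927, so δ = -8.006°.
cos H₀ = −tan(-23.7°) tan(-8.006°) = -0.0617, H₀ = 1.6326 rad.
Bracket: H₀ sin φ sin δ + cos φ cos δ sin H₀ = 1.6326×-0.40195×-0.13927 + 0.91566×0.99025×0.99809 = 0.091392 + 0.905000 = 0.996392.
Inverse-square distance factor (a/d)² = 1.0046² = 1.009221.
Q̄ = (S₀/π) × 1.009221 × [bracket] = (1205/π) × 1.009221 × 0.996392 = 385.7 W/m².

Q̄ ≈ 386 W/m²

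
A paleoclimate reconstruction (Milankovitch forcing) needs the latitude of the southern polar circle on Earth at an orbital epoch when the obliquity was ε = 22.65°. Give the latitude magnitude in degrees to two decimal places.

67.35°

The polar circle is the lowest latitude that experiences at least one full rotation of continuous darkness at the northern-summer solstice; it lies at |ϕ| = 90° − ε = 90° − 22.65° = 67.35°.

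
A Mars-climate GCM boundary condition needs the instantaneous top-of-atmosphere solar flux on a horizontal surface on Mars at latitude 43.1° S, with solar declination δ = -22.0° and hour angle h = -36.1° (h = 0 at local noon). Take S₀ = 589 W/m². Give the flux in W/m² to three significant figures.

473 W/m²

cos θ_z = sin φ sin δ + cos φ cos δ cos h = 0.255959 + 0.547005 = 0.802964.
Flux = S₀ · cos θ_z = 589 × 0.802964 = 472.9 W/m².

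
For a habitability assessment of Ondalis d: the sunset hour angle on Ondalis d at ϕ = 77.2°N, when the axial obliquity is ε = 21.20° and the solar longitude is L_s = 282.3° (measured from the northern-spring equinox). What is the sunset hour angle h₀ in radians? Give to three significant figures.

h₀ = 0.00 rad

Solar declination: sin δ = sin ε · sin L_s = sin 21.20° × sin 282.3° = -0.35332, so δ = -20.691°.
cos h₀ = −tan ϕ · tan δ = 1.6624 ≥ 1, so the host star never rises (polar night) and h₀ = 0.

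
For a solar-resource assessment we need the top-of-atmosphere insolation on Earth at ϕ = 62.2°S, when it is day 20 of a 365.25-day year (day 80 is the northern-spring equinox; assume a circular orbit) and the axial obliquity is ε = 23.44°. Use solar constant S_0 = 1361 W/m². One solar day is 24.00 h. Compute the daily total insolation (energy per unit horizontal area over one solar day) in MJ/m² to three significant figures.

38.2 MJ/m²

Solar longitude: L_s = 360° × (20 − 80)/365.25 = -59.138°, i.e. -59.138° + 360° = 300.862°.
sin δ = sin 23.44° × sin 300.862° = -0.34146, so δ = -19.966°.
cos h₀ = −tan(-62.2°) tan(-19.966°) = -0.6891, h₀ = 2.3310 rad.
Bracket: h₀ sin ϕ sin δ + cos ϕ cos δ sin h₀ = 2.3310×-0.88458×-0.34146 + 0.46639×0.93990×0.72471 = 0.704075 + 0.317684 = 1.021759.
Q̄ = (S_0/π) × [bracket] = (1361/π) × 1.021759 = 442.65 W/m².
Daily total = Q̄ × 24.00 h × 3600 s/h = 442.65 × 24.00 × 3600 / 10⁶ = 38.24 MJ/m².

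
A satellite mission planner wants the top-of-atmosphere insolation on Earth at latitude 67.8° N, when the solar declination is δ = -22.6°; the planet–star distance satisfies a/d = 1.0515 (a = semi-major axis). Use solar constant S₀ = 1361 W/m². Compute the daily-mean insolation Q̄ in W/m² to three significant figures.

cos H₀ = −tan(+67.8°) tan(-22.600°) = 1.0200 ≥ 1 ⇒ polar night, H₀ = 0 and Q̄ = 0.
Inverse-square distance factor (a/d)² = 1.0515² = 1.105652.

Q̄ ≈ 0.00 W/m²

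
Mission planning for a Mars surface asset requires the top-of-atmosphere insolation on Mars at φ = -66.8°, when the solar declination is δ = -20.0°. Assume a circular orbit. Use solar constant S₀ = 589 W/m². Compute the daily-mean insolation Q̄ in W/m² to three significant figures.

Q̄ ≈ 189 W/m²

cos H₀ = −tan(-66.8°) tan(-20.000°) = -0.8492, H₀ = 2.5853 rad.
Bracket: H₀ sin φ sin δ + cos φ cos δ sin H₀ = 2.5853×-0.91914×-0.34202 + 0.39394×0.93969×0.52806 = 0.812726 + 0.195478 = 1.008204.
Q̄ = (S₀/π) × [bracket] = (589/π) × 1.008204 = 189.0 W/m².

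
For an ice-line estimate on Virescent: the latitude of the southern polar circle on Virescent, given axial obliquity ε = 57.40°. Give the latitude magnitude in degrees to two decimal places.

The polar circle is the lowest latitude that experiences at least one full rotation of continuous darkness at the northern-summer solstice; it lies at |φ| = 90° − ε = 90° − 57.40° = 32.60°.

32.60°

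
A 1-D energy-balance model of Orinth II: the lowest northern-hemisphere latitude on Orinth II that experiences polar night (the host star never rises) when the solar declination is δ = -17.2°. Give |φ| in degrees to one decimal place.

Polar night requires cos H₀ = −tan φ tan δ ≥ 1, i.e. tan φ tan δ ≤ −1.
The boundary is |tan φ| · |tan δ| = 1, so |φ| = 90° − |δ| = 90° − 17.2° = 72.8° in the northern hemisphere.

|φ| = 72.8°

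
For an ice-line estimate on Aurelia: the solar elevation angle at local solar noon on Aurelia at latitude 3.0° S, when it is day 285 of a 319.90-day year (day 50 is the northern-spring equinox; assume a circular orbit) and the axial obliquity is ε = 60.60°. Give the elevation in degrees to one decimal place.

32.9°

Solar longitude: λ_s = 360° × (285 − 50)/319.90 = 264.458°.
sin δ = sin 60.60° × sin 264.458° = -0.86714, so δ = -60.128°.
At local noon the hour angle is zero, so the zenith angle equals |φ − δ| = |-3.0° − (-60.128°)| = 57.128°.
Elevation = 90° − 57.128° = 32.9°.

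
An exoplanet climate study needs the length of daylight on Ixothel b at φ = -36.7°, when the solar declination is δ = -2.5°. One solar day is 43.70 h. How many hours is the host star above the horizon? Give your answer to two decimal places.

cos H₀ = −tan φ · tan δ = −tan(-36.7°) × tan(-2.500°) = -0.0325, so H₀ = 1.6033 rad = 91.86°.
Daylight = 2H₀/(2π) × 43.70 h = (1.6033/π) × 43.70 = 22.30 h.

22.30 h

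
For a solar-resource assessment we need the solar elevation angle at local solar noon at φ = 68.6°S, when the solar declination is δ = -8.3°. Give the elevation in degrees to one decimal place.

29.7°

At local noon the hour angle is zero, so the zenith angle equals |φ − δ| = |-68.6° − (-8.300°)| = 60.300°.
Elevation = 90° − 60.300° = 29.7°.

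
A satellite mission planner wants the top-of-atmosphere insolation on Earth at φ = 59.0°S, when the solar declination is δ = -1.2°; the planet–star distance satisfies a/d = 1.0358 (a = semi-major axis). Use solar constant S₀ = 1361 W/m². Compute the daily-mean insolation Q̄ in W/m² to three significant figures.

cos H₀ = −tan(-59.0°) tan(-1.200°) = -0.0349, H₀ = 1.6057 rad.
Bracket: H₀ sin φ sin δ + cos φ cos δ sin H₀ = 1.6057×-0.85717×-0.02094 + 0.51504×0.99978×0.99939 = 0.028821 + 0.514613 = 0.543434.
Inverse-square distance factor (a/d)² = 1.0358² = 1.072882.
Q̄ = (S₀/π) × 1.072882 × [bracket] = (1361/π) × 1.072882 × 0.543434 = 252.6 W/m².

Q̄ ≈ 253 W/m²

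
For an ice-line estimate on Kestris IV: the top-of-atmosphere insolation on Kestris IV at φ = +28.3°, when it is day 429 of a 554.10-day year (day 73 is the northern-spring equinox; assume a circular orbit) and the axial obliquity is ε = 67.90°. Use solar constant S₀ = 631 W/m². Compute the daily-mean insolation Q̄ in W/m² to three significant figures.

Solar longitude: λ_s = 360° × (429 − 73)/554.10 = 231.294°.
sin δ = sin 67.90° × sin 231.294° = -0.72303, so δ = -46.305°.
cos H₀ = −tan(+28.3°) tan(-46.305°) = 0.5636, H₀ = 0.9721 rad.
Bracket: H₀ sin φ sin δ + cos φ cos δ sin H₀ = 0.9721×0.47409×-0.72303 + 0.88048×0.69082×0.82608 = -0.333218 + 0.502466 = 0.169248.
Q̄ = (S₀/π) × [bracket] = (631/π) × 0.169248 = 33.99 W/m².

Q̄ ≈ 34.0 W/m²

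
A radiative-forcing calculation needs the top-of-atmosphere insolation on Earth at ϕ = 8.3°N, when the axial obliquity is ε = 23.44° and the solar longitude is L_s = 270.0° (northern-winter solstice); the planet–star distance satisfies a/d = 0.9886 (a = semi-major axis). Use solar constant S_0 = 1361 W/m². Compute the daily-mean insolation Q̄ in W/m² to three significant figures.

Q̄ ≈ 347 W/m²

Solar declination: sin δ = sin ε · sin L_s = sin 23.44° × sin 270.0° = -0.39779, so δ = -23.440°.
cos h₀ = −tan(+8.3°) tan(-23.440°) = 0.0633, h₀ = 1.5075 rad.
Bracket: h₀ sin ϕ sin δ + cos ϕ cos δ sin h₀ = 1.5075×0.14436×-0.39779 + 0.98953×0.91748×0.99800 = -0.086568 + 0.906058 = 0.819490.
Inverse-square distance factor (a/d)² = 0.9886² = 0.977330.
Q̄ = (S_0/π) × 0.977330 × [bracket] = (1361/π) × 0.977330 × 0.819490 = 347.0 W/m².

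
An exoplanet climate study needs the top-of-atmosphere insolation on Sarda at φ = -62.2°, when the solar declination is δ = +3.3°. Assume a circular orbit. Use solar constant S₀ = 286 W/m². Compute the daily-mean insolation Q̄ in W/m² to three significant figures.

cos H₀ = −tan(-62.2°) tan(+3.300°) = 0.1094, H₀ = 1.4612 rad.
Bracket: H₀ sin φ sin δ + cos φ cos δ sin H₀ = 1.4612×-0.88458×0.05756 + 0.46639×0.99834×0.99400 = -0.074399 + 0.462822 = 0.388423.
Q̄ = (S₀/π) × [bracket] = (286/π) × 0.388423 = 35.36 W/m².

Q̄ ≈ 35.4 W/m²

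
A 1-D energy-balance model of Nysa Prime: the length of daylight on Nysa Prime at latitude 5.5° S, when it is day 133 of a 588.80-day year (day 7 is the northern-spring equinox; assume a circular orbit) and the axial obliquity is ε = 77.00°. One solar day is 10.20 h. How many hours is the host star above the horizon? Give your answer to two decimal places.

Solar longitude: λ_s = 360° × (133 − 7)/588.80 = 77.038°.
sin δ = sin 77.00° × sin 77.038° = 0.94954, so δ = +71.721°.
cos H₀ = −tan φ · tan δ = −tan(-5.5°) × tan(+71.721°) = 0.2915, so H₀ = 1.2750 rad = 73.05°.
Daylight = 2H₀/(2π) × 10.20 h = (1.2750/π) × 10.20 = 4.14 h.

4.14 h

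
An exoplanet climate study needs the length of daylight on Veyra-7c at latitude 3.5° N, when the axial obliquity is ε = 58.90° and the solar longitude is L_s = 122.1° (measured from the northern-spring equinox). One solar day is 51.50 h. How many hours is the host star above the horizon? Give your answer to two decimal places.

Solar declination: sin δ = sin ε · sin L_s = sin 58.90° × sin 122.1° = 0.72536, so δ = +46.499°.
cos h₀ = −tan ϕ · tan δ = −tan(+3.5°) × tan(+46.499°) = -0.0644, so h₀ = 1.6353 rad = 93.70°.
Daylight = 2h₀/(2π) × 51.50 h = (1.6353/π) × 51.50 = 26.81 h.

26.81 h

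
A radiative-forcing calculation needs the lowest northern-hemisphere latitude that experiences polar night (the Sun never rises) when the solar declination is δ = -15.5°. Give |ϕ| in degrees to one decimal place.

Polar night requires cos h₀ = −tan ϕ tan δ ≥ 1, i.e. tan ϕ tan δ ≤ −1.
The boundary is |tan ϕ| · |tan δ| = 1, so |ϕ| = 90° − |δ| = 90° − 15.5° = 74.5° in the northern hemisphere.

|ϕ| = 74.5°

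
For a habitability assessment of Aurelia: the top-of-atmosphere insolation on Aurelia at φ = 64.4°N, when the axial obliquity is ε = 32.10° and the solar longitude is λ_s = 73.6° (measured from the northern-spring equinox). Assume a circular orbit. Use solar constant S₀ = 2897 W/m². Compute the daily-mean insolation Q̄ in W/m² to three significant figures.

Q̄ ≈ 1.33e+03 W/m²

Solar declination: sin δ = sin ε · sin λ_s = sin 32.10° × sin 73.6° = 0.50978, so δ = +30.649°.
cos H₀ = −tan(+64.4°) tan(+30.649°) = -1.2368 ≤ −1 ⇒ polar day, H₀ = π.
Bracket: H₀ sin φ sin δ + cos φ cos δ sin H₀ = 3.1416×0.90183×0.50978 + 0.43209×0.86031×0.00000 = 1.444303 + 0.000000 = 1.444303.
Q̄ = (S₀/π) × [bracket] = (2897/π) × 1.444303 = 1332 W/m².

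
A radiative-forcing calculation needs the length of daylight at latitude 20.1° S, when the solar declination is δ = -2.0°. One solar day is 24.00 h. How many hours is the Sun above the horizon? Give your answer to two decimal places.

cos H₀ = −tan φ · tan δ = −tan(-20.1°) × tan(-2.000°) = -0.0128, so H₀ = 1.5836 rad = 90.73°.
Daylight = 2H₀/(2π) × 24.00 h = (1.5836/π) × 24.00 = 12.10 h.

12.10 h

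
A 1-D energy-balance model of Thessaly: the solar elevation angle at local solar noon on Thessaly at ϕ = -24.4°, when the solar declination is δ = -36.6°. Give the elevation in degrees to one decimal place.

At local noon the hour angle is zero, so the zenith angle equals |ϕ − δ| = |-24.4° − (-36.600°)| = 12.200°.
Elevation = 90° − 12.200° = 77.8°.

77.8°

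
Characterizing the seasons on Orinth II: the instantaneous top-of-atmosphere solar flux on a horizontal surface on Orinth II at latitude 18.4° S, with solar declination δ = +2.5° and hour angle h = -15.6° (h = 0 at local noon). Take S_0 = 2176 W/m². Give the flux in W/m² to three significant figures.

1.96e+03 W/m²

cos θ_z = sin ϕ sin δ + cos ϕ cos δ cos h = -0.013768 + 0.913052 = 0.899284.
Flux = S_0 · cos θ_z = 2176 × 0.899284 = 1957 W/m².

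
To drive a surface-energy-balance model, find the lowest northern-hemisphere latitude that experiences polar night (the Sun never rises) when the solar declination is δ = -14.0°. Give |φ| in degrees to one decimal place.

Polar night requires cos H₀ = −tan φ tan δ ≥ 1, i.e. tan φ tan δ ≤ −1.
The boundary is |tan φ| · |tan δ| = 1, so |φ| = 90° − |δ| = 90° − 14.0° = 76.0° in the northern hemisphere.

|φ| = 76.0°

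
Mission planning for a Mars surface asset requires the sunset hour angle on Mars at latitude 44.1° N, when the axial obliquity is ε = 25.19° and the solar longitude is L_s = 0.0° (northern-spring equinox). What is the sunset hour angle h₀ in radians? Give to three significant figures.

h₀ = 1.57 rad

Solar declination: sin δ = sin ε · sin L_s = sin 25.19° × sin 0.0° = 0.00000, so δ = +0.000°.
cos h₀ = −tan ϕ · tan δ = −tan(+44.1°) × tan(+0.000°) = -0.0000, so h₀ = 1.5708 rad = 90.00°.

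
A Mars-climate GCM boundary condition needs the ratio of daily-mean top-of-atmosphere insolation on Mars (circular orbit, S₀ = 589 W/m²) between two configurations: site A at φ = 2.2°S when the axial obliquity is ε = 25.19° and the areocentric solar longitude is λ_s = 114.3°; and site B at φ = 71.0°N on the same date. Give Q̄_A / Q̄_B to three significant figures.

— Configuration A (φ=-2.2°):
sin δ = sin 25.19° × sin 114.3° = 0.38791, so δ = +22.825°.
cos H₀ = −tan(-2.2°) tan(+22.825°) = 0.0162, H₀ = 1.5546 rad.
Bracket: H₀ sin φ sin δ + cos φ cos δ sin H₀ = 1.5546×-0.03839×0.38791 + 0.99926×0.92170×0.99987 = -0.023151 + 0.920898 = 0.897747.
Q̄ = (S₀/π) × [bracket] = (589/π) × 0.897747 = 168.31 W/m².
— Configuration B (φ=+71.0°):
cos H₀ = −tan(+71.0°) tan(+22.825°) = -1.2223 ≤ −1 ⇒ polar day, H₀ = π.
Bracket: H₀ sin φ sin δ + cos φ cos δ sin H₀ = 3.1416×0.94552×0.38791 + 0.32557×0.92170×0.00000 = 1.152266 + 0.000000 = 1.152266.
Q̄ = (S₀/π) × [bracket] = (589/π) × 1.152266 = 216.03 W/m².
Ratio Q̄_A / Q̄_B = 168.31 / 216.03 = 0.7791.

Q̄_A / Q̄_B ≈ 0.779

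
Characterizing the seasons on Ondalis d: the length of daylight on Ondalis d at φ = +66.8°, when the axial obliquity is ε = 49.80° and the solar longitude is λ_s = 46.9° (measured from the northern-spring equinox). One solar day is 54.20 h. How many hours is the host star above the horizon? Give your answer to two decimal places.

54.20 h

Solar declination: sin δ = sin ε · sin λ_s = sin 49.80° × sin 46.9° = 0.55770, so δ = +33.897°.
Sunrise equation: cos H₀ = −tan φ · tan δ = -1.5676 ≤ −1, so the host star never sets (polar day) and H₀ = π.
Daylight = 2H₀/(2π) × 54.20 h = (3.1416/π) × 54.20 = 54.20 h.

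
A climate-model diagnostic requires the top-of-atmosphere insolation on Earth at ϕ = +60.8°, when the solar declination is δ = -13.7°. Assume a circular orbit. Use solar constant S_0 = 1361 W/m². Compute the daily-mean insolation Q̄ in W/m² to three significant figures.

cos h₀ = −tan(+60.8°) tan(-13.700°) = 0.4362, h₀ = 1.1194 rad.
Bracket: h₀ sin ϕ sin δ + cos ϕ cos δ sin h₀ = 1.1194×0.87292×-0.23684 + 0.48786×0.97155×0.89986 = -0.231427 + 0.426516 = 0.195089.
Q̄ = (S_0/π) × [bracket] = (1361/π) × 0.195089 = 84.52 W/m².

Q̄ ≈ 84.5 W/m²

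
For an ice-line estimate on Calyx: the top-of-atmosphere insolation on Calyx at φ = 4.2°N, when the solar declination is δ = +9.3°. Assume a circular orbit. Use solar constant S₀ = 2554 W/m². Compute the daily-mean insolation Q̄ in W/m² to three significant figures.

cos H₀ = −tan(+4.2°) tan(+9.300°) = -0.0120, H₀ = 1.5828 rad.
Bracket: H₀ sin φ sin δ + cos φ cos δ sin H₀ = 1.5828×0.07324×0.16160 + 0.99731×0.98686×0.99993 = 0.018733 + 0.984136 = 1.002869.
Q̄ = (S₀/π) × [bracket] = (2554/π) × 1.002869 = 815.3 W/m².

Q̄ ≈ 815 W/m²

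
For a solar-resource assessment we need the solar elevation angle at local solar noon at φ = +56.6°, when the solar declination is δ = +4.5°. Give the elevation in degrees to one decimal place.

37.9°

At local noon the hour angle is zero, so the zenith angle equals |φ − δ| = |+56.6° − (+4.500°)| = 52.100°.
Elevation = 90° − 52.100° = 37.9°.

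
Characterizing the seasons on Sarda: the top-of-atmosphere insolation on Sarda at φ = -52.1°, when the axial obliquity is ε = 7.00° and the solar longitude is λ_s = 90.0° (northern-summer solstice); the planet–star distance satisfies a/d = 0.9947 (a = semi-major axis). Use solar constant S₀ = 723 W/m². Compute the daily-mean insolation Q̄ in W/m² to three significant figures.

Solar declination: sin δ = sin ε · sin λ_s = sin 7.00° × sin 90.0° = 0.12187, so δ = +7.000°.
cos H₀ = −tan(-52.1°) tan(+7.000°) = 0.1577, H₀ = 1.4124 rad.
Bracket: H₀ sin φ sin δ + cos φ cos δ sin H₀ = 1.4124×-0.78908×0.12187 + 0.61429×0.99255×0.98748 = -0.135824 + 0.602080 = 0.466256.
Inverse-square distance factor (a/d)² = 0.9947² = 0.989428.
Q̄ = (S₀/π) × 0.989428 × [bracket] = (723/π) × 0.989428 × 0.466256 = 106.2 W/m².

Q̄ ≈ 106 W/m²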